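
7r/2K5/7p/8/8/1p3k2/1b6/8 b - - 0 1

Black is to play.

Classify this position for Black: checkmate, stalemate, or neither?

Black to move; black king on f3.
In check: no.
Legal moves for Black include: Rg8, Rf8, Re8, Rd8, Rc8+, Rb8, Ra8, Rh7+, Kg4, Kf4, Ke4, Kg3, Ke3, Kg2, Kf2, Ke2, Bg7, Bf6, ... (list truncated; more exist).
Black has legal moves and is not in check → neither.

neither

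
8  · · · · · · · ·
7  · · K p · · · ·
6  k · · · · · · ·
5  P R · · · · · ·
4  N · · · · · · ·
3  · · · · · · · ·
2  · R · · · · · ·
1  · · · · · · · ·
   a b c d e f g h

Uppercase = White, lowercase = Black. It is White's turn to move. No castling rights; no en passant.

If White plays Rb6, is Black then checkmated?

no

After Rb6: black king on a6; in check: yes, from the white rook on b6.
Black has 2 legal replies: Ka7, Kxa5.
In check but a legal move exists → not checkmate.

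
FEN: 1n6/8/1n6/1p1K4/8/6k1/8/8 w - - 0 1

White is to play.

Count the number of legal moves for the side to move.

6

White to move; king on d5.
In check: yes, from the black knight on b6.
Legal moves: Ke6, Kd6, Ke5, Kc5, Ke4, Kd4.
Count: 6.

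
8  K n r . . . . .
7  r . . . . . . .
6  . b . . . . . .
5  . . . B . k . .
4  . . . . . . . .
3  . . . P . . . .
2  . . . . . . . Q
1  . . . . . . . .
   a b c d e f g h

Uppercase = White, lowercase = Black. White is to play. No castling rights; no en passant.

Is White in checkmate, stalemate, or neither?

checkmate

White to move; white king on a8.
In check: yes, from the black rook on a7.
King squares — a7: attacked by Bb6; b7: attacked by Ra7; b8: attacked by Rc8.
Legal moves for White: none.
In check with no legal moves → checkmate.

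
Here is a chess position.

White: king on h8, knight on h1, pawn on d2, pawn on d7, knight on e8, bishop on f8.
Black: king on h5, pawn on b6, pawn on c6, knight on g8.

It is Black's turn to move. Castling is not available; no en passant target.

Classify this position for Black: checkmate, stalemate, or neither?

neither

Black to move; black king on h5.
In check: no.
Legal moves for Black: Ne7, Nh6, Nf6, Kg6, Kg5, Kh4, Kg4, c5, b5.
Black has 9 legal moves and is not in check → neither.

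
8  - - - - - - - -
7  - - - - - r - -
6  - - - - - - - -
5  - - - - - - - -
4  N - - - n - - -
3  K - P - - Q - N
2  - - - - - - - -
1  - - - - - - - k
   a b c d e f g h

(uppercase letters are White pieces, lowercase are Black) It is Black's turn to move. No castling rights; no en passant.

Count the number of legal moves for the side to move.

2

Black to move; king on h1.
In check: yes, from the white queen on f3.
Legal moves: Kh2, Rxf3.
Count: 2.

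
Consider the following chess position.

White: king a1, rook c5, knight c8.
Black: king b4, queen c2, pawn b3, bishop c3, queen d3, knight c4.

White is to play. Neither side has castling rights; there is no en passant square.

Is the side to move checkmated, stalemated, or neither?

White to move; white king on a1.
In check: yes, from the black bishop on c3.
King squares — b1: attacked by Qc2; a2: attacked by Qc2; b2: attacked by Qc2.
Legal moves for White: none.
In check with no legal moves → checkmate.

checkmate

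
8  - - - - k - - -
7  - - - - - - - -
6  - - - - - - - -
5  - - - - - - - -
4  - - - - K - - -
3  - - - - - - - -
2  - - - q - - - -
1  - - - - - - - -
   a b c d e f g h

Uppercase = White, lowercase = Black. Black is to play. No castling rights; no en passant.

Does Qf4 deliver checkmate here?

no

After Qf4: white king on e4; in check: yes, from the black queen on f4.
White has 3 legal replies: Kd5, Kxf4, Kd3.
In check but a legal move exists → not checkmate.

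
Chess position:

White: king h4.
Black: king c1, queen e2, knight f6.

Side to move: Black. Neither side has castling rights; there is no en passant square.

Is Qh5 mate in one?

After Qh5: white king on h4; in check: yes, from the black queen on h5.
White has 1 legal reply: Kg3.
In check but a legal move exists → not checkmate.

no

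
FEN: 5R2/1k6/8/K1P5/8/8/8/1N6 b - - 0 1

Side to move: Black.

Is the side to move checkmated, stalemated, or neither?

neither

Black to move; black king on b7.
In check: no.
Legal moves for Black: Kc7, Ka7, Kc6.
Black has 3 legal moves and is not in check → neither.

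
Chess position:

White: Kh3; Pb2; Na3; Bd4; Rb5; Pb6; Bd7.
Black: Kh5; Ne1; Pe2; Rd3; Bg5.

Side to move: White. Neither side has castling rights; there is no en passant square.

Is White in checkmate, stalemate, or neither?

White to move; white king on h3.
In check: yes, from the black rook on d3.
King squares — g2: attacked by Ne1; h2: available; g3: attacked by Rd3; g4: attacked by Kh5; h4: attacked by Bg5.
Legal moves for White: Kh2, Be3.
White is in check but has 2 legal moves → neither.

neither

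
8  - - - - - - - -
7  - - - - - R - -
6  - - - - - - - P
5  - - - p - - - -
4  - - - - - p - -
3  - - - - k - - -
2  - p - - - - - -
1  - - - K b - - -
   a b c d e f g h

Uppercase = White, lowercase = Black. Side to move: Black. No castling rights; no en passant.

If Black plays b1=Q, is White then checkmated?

yes

After b1=Q: white king on d1; in check: yes, from the black queen on b1.
King squares — c1: attacked by Qb1; e1: attacked by Qb1; c2: attacked by Qb1; d2: attacked by Be1; e2: attacked by Ke3.
White has no legal moves → checkmate.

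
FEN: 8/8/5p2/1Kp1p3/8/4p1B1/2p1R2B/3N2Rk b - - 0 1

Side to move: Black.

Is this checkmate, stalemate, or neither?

checkmate

Black to move; black king on h1.
In check: yes, from the white rook on g1.
King squares — g1: attacked by Bh2; g2: attacked by Rg1; h2: attacked by Re2.
Legal moves for Black: none.
In check with no legal moves → checkmate.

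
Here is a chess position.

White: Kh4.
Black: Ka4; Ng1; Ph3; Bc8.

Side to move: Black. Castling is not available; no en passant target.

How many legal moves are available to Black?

Black to move; king on a4.
In check: no.
Legal moves: Bd7, Bb7, Be6, Ba6, Bf5, Bg4, Kb5, Ka5, Kb4, Kb3, Ka3, Nf3+, Ne2, h2.
Count: 14.

14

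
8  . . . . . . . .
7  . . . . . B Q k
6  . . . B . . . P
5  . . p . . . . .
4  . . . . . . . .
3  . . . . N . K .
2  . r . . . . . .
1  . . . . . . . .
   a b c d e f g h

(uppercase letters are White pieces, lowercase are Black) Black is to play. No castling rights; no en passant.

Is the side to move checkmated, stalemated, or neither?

Black to move; black king on h7.
In check: yes, from the white queen on g7.
King squares — g6: attacked by Bf7; h6: attacked by Qg7; g7: attacked by Ph6; g8: attacked by Bf7; h8: attacked by Qg7.
Legal moves for Black: none.
In check with no legal moves → checkmate.

checkmate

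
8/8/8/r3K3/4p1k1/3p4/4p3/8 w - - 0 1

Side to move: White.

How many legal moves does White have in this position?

5

White to move; king on e5.
In check: yes, from the black rook on a5.
Legal moves: Kf6, Ke6, Kd6, Kxe4, Kd4.
Count: 5.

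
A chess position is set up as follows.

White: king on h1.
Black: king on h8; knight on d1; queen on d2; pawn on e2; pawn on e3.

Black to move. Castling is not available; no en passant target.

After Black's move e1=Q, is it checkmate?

yes

After e1=Q: white king on h1; in check: yes, from the black queen on e1.
King squares — g1: attacked by Qe1; g2: attacked by Qd2; h2: attacked by Qd2.
White has no legal moves → checkmate.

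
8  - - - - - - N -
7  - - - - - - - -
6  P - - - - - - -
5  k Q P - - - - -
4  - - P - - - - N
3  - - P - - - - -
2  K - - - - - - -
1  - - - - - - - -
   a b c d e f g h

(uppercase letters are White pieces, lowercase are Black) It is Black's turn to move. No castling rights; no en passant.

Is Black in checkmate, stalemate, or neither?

Black to move; black king on a5.
In check: yes, from the white queen on b5.
King squares — a4: attacked by Qb5; b4: attacked by Pc3; b5: attacked by Pc4; a6: attacked by Qb5; b6: attacked by Qb5.
Legal moves for Black: none.
In check with no legal moves → checkmate.

checkmate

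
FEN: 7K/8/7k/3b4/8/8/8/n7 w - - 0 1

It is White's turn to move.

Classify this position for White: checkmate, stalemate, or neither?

White to move; white king on h8.
In check: no.
King squares — g7: attacked by Kh6; h7: attacked by Kh6; g8: attacked by Bd5.
Legal moves for White: none.
Not in check and no legal moves → stalemate.

stalemate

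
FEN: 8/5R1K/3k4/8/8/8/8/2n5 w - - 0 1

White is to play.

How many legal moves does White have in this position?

White to move; king on h7.
In check: no.
Legal moves: Kh8, Kg8, Kg7, Kh6, Kg6, Rf8, Rg7, Re7, Rd7+, Rc7, Rb7, Ra7, Rf6+, Rf5, Rf4, Rf3, Rf2, Rf1.
Count: 18.

18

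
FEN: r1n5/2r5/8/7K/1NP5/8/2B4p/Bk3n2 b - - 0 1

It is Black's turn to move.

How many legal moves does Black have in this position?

Black to move; king on b1.
In check: yes, from the white bishop on c2.
Legal moves: Kc1, Kxa1.
Count: 2.

2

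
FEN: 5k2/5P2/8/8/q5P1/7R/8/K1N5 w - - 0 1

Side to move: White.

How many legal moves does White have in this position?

4

White to move; king on a1.
In check: yes, from the black queen on a4.
Legal moves: Kb2, Kb1, Ra3, Na2.
Count: 4.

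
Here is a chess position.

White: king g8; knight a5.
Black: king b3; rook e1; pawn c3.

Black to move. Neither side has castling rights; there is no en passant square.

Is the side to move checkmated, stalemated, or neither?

Black to move; black king on b3.
In check: yes, from the white knight on a5.
King squares — a2: available; b2: available; c2: available; a3: available; c3: own pawn; a4: available; b4: available; c4: attacked by Na5.
Legal moves for Black: Kb4, Ka4, Ka3, Kc2, Kb2, Ka2.
Black is in check but has 6 legal moves → neither.

neither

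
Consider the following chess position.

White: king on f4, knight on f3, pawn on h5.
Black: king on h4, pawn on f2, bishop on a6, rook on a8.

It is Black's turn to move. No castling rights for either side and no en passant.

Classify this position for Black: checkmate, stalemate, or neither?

Black to move; black king on h4.
In check: yes, from the white knight on f3.
King squares — g3: attacked by Kf4; h3: available; g4: attacked by Kf4; g5: attacked by Nf3; h5: available.
Legal moves for Black: Kxh5, Kh3.
Black is in check but has 2 legal moves → neither.

neither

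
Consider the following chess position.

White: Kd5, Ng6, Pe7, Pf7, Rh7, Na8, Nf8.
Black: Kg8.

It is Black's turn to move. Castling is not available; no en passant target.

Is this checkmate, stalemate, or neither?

Black to move; black king on g8.
In check: yes, from the white pawn on f7.
King squares — f7: attacked by Rh7; g7: attacked by Rh7; h7: attacked by Nf8; f8: attacked by Ng6; h8: attacked by Ng6.
Legal moves for Black: none.
In check with no legal moves → checkmate.

checkmate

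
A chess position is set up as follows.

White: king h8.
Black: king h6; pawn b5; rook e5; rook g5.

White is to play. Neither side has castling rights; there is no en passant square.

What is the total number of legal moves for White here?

0

White to move; king on h8.
In check: no.
Legal moves: none.
Count: 0.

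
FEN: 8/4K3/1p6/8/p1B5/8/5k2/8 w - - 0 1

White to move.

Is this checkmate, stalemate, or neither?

White to move; white king on e7.
In check: no.
Legal moves for White include: Kf8, Ke8, Kd8, Kf7, Kd7, Kf6, Ke6, Kd6, Bg8, Bf7, Be6, Ba6, Bd5, Bb5, Bd3, Bb3, Be2, Ba2, ... (list truncated; more exist).
White has legal moves and is not in check → neither.

neither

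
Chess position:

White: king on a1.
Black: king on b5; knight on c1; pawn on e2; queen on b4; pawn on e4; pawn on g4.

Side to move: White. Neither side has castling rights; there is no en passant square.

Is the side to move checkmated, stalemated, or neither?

stalemate

White to move; white king on a1.
In check: no.
King squares — b1: attacked by Qb4; a2: attacked by Nc1; b2: attacked by Qb4.
Legal moves for White: none.
Not in check and no legal moves → stalemate.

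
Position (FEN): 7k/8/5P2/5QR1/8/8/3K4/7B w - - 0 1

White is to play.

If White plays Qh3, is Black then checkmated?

yes

After Qh3: black king on h8; in check: yes, from the white queen on h3.
King squares — g7: attacked by Rg5; h7: attacked by Qh3; g8: attacked by Rg5.
Black has no legal moves → checkmate.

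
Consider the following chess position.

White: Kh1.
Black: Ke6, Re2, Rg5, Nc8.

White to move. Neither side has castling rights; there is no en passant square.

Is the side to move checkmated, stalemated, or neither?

stalemate

White to move; white king on h1.
In check: no.
King squares — g1: attacked by Rg5; g2: attacked by Re2; h2: attacked by Re2.
Legal moves for White: none.
Not in check and no legal moves → stalemate.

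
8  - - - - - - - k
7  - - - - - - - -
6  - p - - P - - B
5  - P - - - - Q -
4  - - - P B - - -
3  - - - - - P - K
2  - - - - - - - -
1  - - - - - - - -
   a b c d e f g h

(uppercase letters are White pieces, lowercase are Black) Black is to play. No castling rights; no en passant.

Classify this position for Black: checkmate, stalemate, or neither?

stalemate

Black to move; black king on h8.
In check: no.
King squares — g7: attacked by Qg5; h7: attacked by Be4; g8: attacked by Qg5.
Legal moves for Black: none.
Not in check and no legal moves → stalemate.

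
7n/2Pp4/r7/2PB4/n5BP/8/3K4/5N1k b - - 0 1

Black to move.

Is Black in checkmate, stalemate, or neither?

Black to move; black king on h1.
In check: yes, from the white bishop on d5.
Legal moves for Black: Kg1.
Black is in check but has 1 legal move → neither.

neither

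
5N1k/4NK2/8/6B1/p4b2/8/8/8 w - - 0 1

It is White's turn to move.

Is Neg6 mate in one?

yes

After Neg6: black king on h8; in check: yes, from the white knight on g6.
King squares — g7: attacked by Kf7; h7: attacked by Nf8; g8: attacked by Kf7.
Black has no legal moves → checkmate.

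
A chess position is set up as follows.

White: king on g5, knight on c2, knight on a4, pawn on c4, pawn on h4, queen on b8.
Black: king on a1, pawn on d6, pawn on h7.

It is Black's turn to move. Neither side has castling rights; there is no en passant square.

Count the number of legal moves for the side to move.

Black to move; king on a1.
In check: yes, from the white knight on c2.
Legal moves: Ka2.
Count: 1.

1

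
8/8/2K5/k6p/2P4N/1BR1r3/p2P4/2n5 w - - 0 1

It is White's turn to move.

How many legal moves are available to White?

White to move; king on c6.
In check: no.
Legal moves: Kd7, Kc7, Kb7, Kd6, Kd5, Kc5, Ng6, Nf5, Nf3, Ng2, Rxe3, Rd3, Rc2, Rxc1, Ba4, Bc2, Bxa2, Bd1, dxe3, c5, d3, d4.
Count: 22.

22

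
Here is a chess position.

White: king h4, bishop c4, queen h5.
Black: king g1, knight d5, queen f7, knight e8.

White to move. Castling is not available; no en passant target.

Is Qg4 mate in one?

no

After Qg4: black king on g1; in check: yes, from the white queen on g4.
Black has 3 legal replies: Kh2, Kf2, Kh1.
In check but a legal move exists → not checkmate.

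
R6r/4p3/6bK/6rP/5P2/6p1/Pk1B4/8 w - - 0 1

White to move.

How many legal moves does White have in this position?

3

White to move; king on h6.
In check: yes, from the black rook on h8.
Legal moves: Kg7, Kxg5, Rxh8.
Count: 3.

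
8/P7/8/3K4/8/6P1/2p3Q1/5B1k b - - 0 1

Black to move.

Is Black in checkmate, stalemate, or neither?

Black to move; black king on h1.
In check: yes, from the white queen on g2.
King squares — g1: attacked by Qg2; g2: attacked by Bf1; h2: attacked by Qg2.
Legal moves for Black: none.
In check with no legal moves → checkmate.

checkmate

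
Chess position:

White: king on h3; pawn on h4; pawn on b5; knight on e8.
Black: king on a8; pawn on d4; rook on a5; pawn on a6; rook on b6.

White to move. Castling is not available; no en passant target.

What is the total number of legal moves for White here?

10

White to move; king on h3.
In check: no.
Legal moves: Ng7, Nc7+, Nf6, Nd6, Kg4, Kg3, Kh2, Kg2, bxa6, h5.
Count: 10.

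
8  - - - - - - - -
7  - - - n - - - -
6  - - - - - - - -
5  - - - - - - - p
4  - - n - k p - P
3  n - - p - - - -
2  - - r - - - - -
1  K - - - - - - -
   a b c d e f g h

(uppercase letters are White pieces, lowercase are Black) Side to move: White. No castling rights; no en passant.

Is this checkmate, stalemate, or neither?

White to move; white king on a1.
In check: no.
King squares — b1: attacked by Na3; a2: attacked by Rc2; b2: attacked by Rc2.
Legal moves for White: none.
Not in check and no legal moves → stalemate.

stalemate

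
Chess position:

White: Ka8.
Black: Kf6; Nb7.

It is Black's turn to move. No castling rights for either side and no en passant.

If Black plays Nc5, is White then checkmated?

no

After Nc5: white king on a8; in check: no.
White is not in check, so this cannot be checkmate.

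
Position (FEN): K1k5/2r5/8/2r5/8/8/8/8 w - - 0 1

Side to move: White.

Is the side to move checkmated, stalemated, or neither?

stalemate

White to move; white king on a8.
In check: no.
King squares — a7: attacked by Rc7; b7: attacked by Rc7; b8: attacked by Kc8.
Legal moves for White: none.
Not in check and no legal moves → stalemate.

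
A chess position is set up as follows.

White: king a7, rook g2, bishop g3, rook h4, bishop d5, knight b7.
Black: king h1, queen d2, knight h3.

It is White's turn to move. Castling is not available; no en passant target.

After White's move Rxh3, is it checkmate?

After Rxh3: black king on h1; in check: yes, from the white rook on h3.
King squares — g1: attacked by Rg2; g2: attacked by Bd5; h2: attacked by Rg2.
Black has no legal moves → checkmate.

yes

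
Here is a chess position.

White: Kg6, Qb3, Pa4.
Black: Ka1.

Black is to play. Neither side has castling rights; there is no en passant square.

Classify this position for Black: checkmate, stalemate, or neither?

stalemate

Black to move; black king on a1.
In check: no.
King squares — b1: attacked by Qb3; a2: attacked by Qb3; b2: attacked by Qb3.
Legal moves for Black: none.
Not in check and no legal moves → stalemate.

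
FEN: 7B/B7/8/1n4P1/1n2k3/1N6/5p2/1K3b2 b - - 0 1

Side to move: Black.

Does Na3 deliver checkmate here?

no

After Na3: white king on b1; in check: yes, from the black knight on a3.
White has 3 legal replies: Kb2, Kc1, Ka1.
In check but a legal move exists → not checkmate.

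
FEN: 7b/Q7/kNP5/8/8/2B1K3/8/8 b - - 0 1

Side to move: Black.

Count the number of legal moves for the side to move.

Black to move; king on a6.
In check: yes, from the white queen on a7.
Legal moves: Kxa7, Kb5.
Count: 2.

2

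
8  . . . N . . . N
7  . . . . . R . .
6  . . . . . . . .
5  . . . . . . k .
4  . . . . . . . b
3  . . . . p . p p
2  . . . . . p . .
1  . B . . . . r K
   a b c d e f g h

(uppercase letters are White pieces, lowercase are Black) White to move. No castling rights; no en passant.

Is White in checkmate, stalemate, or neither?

White to move; white king on h1.
In check: yes, from the black rook on g1.
King squares — g1: attacked by Pf2; g2: attacked by Rg1; h2: attacked by Pg3.
Legal moves for White: none.
In check with no legal moves → checkmate.

checkmate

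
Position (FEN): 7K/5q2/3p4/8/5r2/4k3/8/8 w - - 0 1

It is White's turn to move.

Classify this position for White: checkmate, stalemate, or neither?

White to move; white king on h8.
In check: no.
King squares — g7: attacked by Qf7; h7: attacked by Qf7; g8: attacked by Qf7.
Legal moves for White: none.
Not in check and no legal moves → stalemate.

stalemate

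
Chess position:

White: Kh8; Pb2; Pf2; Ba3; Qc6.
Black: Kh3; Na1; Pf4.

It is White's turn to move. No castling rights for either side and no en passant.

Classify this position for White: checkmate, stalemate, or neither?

White to move; white king on h8.
In check: no.
Legal moves for White include: Kg8, Kh7, Kg7, Qe8, Qc8+, Qa8, Qd7+, Qc7, Qb7, Qh6+, Qg6, Qf6, Qe6+, Qd6, Qb6, Qa6, Qd5, Qc5, ... (list truncated; more exist).
White has legal moves and is not in check → neither.

neither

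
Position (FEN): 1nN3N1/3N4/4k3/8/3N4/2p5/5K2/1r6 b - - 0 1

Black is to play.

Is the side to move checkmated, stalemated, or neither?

neither

Black to move; black king on e6.
In check: yes, from the white knight on d4.
King squares — d5: available; e5: attacked by Nd7; f5: attacked by Nd4; d6: attacked by Nc8; f6: attacked by Nd7; d7: available; e7: attacked by Nc8; f7: available.
Legal moves for Black: Kf7, Kxd7, Kd5.
Black is in check but has 3 legal moves → neither.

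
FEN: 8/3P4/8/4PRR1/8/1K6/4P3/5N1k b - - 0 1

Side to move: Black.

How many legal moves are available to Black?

0

Black to move; king on h1.
In check: no.
Legal moves: none.
Count: 0.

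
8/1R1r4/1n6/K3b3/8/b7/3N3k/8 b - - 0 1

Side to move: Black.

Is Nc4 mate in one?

no

After Nc4: white king on a5; in check: yes, from the black knight on c4.
White has 4 legal replies: Ka6, Kb5, Ka4, Nxc4.
In check but a legal move exists → not checkmate.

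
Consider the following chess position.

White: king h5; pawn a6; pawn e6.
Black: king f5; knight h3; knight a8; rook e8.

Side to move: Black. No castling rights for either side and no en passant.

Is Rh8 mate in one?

yes

After Rh8: white king on h5; in check: yes, from the black rook on h8.
King squares — g4: attacked by Kf5; h4: attacked by Rh8; g5: attacked by Nh3; g6: attacked by Kf5; h6: attacked by Rh8.
White has no legal moves → checkmate.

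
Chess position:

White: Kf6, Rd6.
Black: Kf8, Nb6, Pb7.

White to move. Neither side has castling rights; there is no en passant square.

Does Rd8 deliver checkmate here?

After Rd8: black king on f8; in check: yes, from the white rook on d8.
King squares — e7: attacked by Kf6; f7: attacked by Kf6; g7: attacked by Kf6; e8: attacked by Rd8; g8: attacked by Rd8.
Black has no legal moves → checkmate.

yes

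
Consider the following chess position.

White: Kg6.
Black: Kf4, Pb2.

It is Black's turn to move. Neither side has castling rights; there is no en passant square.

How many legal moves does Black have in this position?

10

Black to move; king on f4.
In check: no.
Legal moves: Ke5, Kg4, Ke4, Kg3, Kf3, Ke3, b1=Q+, b1=R, b1=B+, b1=N.
Count: 10.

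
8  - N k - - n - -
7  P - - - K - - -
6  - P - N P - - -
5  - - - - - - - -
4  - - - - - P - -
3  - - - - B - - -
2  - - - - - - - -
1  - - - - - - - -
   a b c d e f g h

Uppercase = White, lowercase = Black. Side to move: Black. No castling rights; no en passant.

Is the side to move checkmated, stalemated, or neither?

Black to move; black king on c8.
In check: yes, from the white knight on d6.
King squares — b7: attacked by Nd6; c7: attacked by Pb6; d7: attacked by Pe6; b8: attacked by Pa7; d8: attacked by Ke7.
Legal moves for Black: none.
In check with no legal moves → checkmate.

checkmate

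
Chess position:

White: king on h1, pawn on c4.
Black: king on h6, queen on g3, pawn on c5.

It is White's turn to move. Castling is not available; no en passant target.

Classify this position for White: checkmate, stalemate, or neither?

White to move; white king on h1.
In check: no.
King squares — g1: attacked by Qg3; g2: attacked by Qg3; h2: attacked by Qg3.
Legal moves for White: none.
Not in check and no legal moves → stalemate.

stalemate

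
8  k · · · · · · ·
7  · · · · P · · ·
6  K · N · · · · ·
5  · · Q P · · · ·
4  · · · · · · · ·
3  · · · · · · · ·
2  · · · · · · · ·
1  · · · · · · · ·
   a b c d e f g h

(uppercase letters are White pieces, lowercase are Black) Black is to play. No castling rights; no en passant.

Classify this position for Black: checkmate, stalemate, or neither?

Black to move; black king on a8.
In check: no.
King squares — a7: attacked by Qc5; b7: attacked by Ka6; b8: attacked by Nc6.
Legal moves for Black: none.
Not in check and no legal moves → stalemate.

stalemate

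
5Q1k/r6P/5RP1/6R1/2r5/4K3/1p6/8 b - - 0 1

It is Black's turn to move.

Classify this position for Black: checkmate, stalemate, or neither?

checkmate

Black to move; black king on h8.
In check: yes, from the white queen on f8.
King squares — g7: attacked by Qf8; h7: attacked by Pg6; g8: attacked by Ph7.
Legal moves for Black: none.
In check with no legal moves → checkmate.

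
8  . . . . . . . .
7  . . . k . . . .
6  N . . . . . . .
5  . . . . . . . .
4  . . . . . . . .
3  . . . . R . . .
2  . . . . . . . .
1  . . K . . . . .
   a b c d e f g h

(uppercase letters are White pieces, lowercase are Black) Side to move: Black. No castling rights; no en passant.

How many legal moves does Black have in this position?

4

Black to move; king on d7.
In check: no.
Legal moves: Kd8, Kc8, Kd6, Kc6.
Count: 4.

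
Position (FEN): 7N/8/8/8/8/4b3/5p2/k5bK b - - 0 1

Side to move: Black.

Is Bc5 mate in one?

no

After Bc5: white king on h1; in check: no.
White is not in check, so this cannot be checkmate.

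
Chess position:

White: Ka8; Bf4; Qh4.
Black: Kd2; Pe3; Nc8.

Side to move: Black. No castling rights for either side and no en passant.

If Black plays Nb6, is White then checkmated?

no

After Nb6: white king on a8; in check: yes, from the black knight on b6.
White has 3 legal replies: Kb8, Kb7, Ka7.
In check but a legal move exists → not checkmate.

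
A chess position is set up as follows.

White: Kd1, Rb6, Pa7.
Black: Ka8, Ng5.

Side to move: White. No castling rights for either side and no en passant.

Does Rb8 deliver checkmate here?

no

After Rb8: black king on a8; in check: yes, from the white rook on b8.
Black has 1 legal reply: Kxa7.
In check but a legal move exists → not checkmate.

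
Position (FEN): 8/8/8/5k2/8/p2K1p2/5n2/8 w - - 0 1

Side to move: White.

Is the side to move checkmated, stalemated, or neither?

neither

White to move; white king on d3.
In check: yes, from the black knight on f2.
King squares — c2: available; d2: available; e2: attacked by Pf3; c3: available; e3: available; c4: available; d4: available; e4: attacked by Nf2.
Legal moves for White: Kd4, Kc4, Ke3, Kc3, Kd2, Kc2.
White is in check but has 6 legal moves → neither.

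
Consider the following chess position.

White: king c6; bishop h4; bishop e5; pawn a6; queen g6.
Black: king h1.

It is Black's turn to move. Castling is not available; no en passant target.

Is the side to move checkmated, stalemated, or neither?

stalemate

Black to move; black king on h1.
In check: no.
King squares — g1: attacked by Qg6; g2: attacked by Qg6; h2: attacked by Be5.
Legal moves for Black: none.
Not in check and no legal moves → stalemate.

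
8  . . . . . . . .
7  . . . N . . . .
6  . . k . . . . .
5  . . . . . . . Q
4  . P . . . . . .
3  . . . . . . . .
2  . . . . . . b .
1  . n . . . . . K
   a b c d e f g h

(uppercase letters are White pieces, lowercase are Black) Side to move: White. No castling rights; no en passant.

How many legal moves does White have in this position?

3

White to move; king on h1.
In check: yes, from the black bishop on g2.
Legal moves: Kh2, Kxg2, Kg1.
Count: 3.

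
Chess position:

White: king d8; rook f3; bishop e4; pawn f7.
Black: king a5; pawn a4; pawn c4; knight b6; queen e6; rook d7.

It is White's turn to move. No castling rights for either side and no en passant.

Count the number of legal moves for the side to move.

White to move; king on d8.
In check: yes, from the black rook on d7.
Legal moves: none.
Count: 0.

0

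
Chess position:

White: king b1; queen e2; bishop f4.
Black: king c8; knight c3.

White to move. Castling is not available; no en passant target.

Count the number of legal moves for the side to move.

4

White to move; king on b1.
In check: yes, from the black knight on c3.
Legal moves: Kc2, Kb2, Kc1, Ka1.
Count: 4.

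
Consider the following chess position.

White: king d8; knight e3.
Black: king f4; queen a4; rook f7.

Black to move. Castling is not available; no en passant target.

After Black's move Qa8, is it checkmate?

yes

After Qa8: white king on d8; in check: yes, from the black queen on a8.
King squares — c7: attacked by Rf7; d7: attacked by Rf7; e7: attacked by Rf7; c8: attacked by Qa8; e8: attacked by Qa8.
White has no legal moves → checkmate.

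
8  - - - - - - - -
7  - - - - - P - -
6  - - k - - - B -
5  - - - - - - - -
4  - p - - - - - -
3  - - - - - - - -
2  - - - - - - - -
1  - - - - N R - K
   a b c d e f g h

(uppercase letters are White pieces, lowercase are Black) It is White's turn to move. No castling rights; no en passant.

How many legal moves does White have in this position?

24

White to move; king on h1.
In check: no.
Legal moves: Bh7, Bh5, Bf5, Be4+, Bd3, Bc2, Bb1, Kh2, Kg2, Kg1, Rf6+, Rf5, Rf4, Rf3, Rf2, Rg1, Nf3, Nd3, Ng2, Nc2, f8=Q, f8=R, f8=B, f8=N.
Count: 24.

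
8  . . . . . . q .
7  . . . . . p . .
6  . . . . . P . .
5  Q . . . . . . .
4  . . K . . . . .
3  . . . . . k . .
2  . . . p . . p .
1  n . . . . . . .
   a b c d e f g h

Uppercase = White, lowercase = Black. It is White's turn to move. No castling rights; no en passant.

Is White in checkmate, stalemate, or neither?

neither

White to move; white king on c4.
In check: no.
Legal moves for White include: Qd8, Qa8+, Qc7, Qa7, Qb6, Qa6, Qh5+, Qg5, Qf5+, Qe5, Qd5+, Qc5, Qb5, Qb4, Qa4, Qc3+, Qa3+, Qxd2, ... (list truncated; more exist).
White has legal moves and is not in check → neither.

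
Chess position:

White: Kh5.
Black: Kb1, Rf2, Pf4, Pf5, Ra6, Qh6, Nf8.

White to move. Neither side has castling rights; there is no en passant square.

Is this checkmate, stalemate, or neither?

checkmate

White to move; white king on h5.
In check: yes, from the black queen on h6.
King squares — g4: attacked by Pf5; h4: attacked by Qh6; g5: attacked by Qh6; g6: attacked by Ra6; h6: attacked by Ra6.
Legal moves for White: none.
In check with no legal moves → checkmate.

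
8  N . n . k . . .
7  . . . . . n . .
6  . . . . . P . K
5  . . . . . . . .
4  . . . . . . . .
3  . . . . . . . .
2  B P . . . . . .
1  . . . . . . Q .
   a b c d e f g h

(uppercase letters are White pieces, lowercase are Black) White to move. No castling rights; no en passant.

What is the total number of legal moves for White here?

White to move; king on h6.
In check: yes, from the black knight on f7.
Legal moves: Kh7, Kg7, Kg6, Kh5, Bxf7+.
Count: 5.

5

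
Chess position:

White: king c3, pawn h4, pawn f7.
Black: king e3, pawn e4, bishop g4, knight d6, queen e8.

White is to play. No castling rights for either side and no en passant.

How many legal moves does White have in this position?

13

White to move; king on c3.
In check: no.
Legal moves: Kb4, Kb3, Kc2, Kb2, fxe8=Q, fxe8=R, fxe8=B, fxe8=N, f8=Q, f8=R, f8=B, f8=N, h5.
Count: 13.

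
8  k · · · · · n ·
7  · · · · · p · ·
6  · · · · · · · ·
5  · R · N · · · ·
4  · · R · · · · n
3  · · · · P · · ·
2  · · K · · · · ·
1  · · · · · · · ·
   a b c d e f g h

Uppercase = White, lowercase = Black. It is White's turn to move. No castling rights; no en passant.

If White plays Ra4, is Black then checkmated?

After Ra4: black king on a8; in check: yes, from the white rook on a4.
King squares — a7: attacked by Ra4; b7: attacked by Rb5; b8: attacked by Rb5.
Black has no legal moves → checkmate.

yes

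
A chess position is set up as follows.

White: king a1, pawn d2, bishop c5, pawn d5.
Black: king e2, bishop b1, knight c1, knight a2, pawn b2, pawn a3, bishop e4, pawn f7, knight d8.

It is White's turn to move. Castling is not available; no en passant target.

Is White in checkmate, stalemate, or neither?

White to move; white king on a1.
In check: yes, from the black pawn on b2.
King squares — b1: attacked by Be4; a2: attacked by Bb1; b2: attacked by Pa3.
Legal moves for White: none.
In check with no legal moves → checkmate.

checkmate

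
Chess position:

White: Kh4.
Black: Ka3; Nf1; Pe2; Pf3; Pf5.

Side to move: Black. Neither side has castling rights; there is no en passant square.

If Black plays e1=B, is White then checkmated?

no

After e1=B: white king on h4; in check: yes, from the black bishop on e1.
White has 3 legal replies: Kh5, Kg5, Kh3.
In check but a legal move exists → not checkmate.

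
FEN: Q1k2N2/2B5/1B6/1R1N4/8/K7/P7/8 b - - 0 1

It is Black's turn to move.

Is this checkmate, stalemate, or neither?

checkmate

Black to move; black king on c8.
In check: yes, from the white queen on a8.
King squares — b7: attacked by Qa8; c7: attacked by Nd5; d7: attacked by Nf8; b8: attacked by Bc7; d8: attacked by Bc7.
Legal moves for Black: none.
In check with no legal moves → checkmate.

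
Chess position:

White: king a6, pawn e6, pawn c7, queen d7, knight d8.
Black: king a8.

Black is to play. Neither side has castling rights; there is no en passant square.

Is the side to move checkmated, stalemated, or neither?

Black to move; black king on a8.
In check: no.
King squares — a7: attacked by Ka6; b7: attacked by Ka6; b8: attacked by Pc7.
Legal moves for Black: none.
Not in check and no legal moves → stalemate.

stalemate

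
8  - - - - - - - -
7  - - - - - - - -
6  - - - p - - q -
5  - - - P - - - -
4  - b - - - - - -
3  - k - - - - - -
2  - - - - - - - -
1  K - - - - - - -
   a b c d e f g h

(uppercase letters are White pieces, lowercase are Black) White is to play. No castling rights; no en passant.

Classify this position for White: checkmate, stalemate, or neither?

stalemate

White to move; white king on a1.
In check: no.
King squares — b1: attacked by Qg6; a2: attacked by Kb3; b2: attacked by Kb3.
Legal moves for White: none.
Not in check and no legal moves → stalemate.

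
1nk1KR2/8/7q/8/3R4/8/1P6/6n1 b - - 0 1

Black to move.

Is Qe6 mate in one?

After Qe6: white king on e8; in check: yes, from the black queen on e6.
King squares — d7: attacked by Qe6; e7: attacked by Qe6; f7: attacked by Qe6; d8: attacked by Kc8; f8: own rook.
White has no legal moves → checkmate.

yes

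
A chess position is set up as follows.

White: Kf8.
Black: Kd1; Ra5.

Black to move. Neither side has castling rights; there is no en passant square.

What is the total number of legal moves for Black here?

19

Black to move; king on d1.
In check: no.
Legal moves: Ra8+, Ra7, Ra6, Rh5, Rg5, Rf5+, Re5, Rd5, Rc5, Rb5, Ra4, Ra3, Ra2, Ra1, Ke2, Kd2, Kc2, Ke1, Kc1.
Count: 19.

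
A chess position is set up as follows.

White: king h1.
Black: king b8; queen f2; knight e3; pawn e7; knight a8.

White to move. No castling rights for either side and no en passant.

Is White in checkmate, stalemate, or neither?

White to move; white king on h1.
In check: no.
King squares — g1: attacked by Qf2; g2: attacked by Qf2; h2: attacked by Qf2.
Legal moves for White: none.
Not in check and no legal moves → stalemate.

stalemate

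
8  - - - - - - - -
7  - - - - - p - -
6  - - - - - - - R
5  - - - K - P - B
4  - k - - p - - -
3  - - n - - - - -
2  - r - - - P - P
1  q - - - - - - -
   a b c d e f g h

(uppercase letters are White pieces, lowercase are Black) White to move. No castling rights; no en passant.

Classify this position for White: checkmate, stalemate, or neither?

White to move; white king on d5.
In check: yes, from the black knight on c3.
Legal moves for White: Kd6, Kc6, Ke5, Kd4.
White is in check but has 4 legal moves → neither.

neither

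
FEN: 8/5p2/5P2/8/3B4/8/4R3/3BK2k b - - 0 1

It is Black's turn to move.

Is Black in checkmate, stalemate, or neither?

stalemate

Black to move; black king on h1.
In check: no.
King squares — g1: attacked by Bd4; g2: attacked by Re2; h2: attacked by Re2.
Legal moves for Black: none.
Not in check and no legal moves → stalemate.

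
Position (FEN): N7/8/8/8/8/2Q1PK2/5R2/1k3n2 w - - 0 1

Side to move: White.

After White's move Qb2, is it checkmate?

After Qb2: black king on b1; in check: yes, from the white queen on b2.
King squares — a1: attacked by Qb2; c1: attacked by Qb2; a2: attacked by Qb2; b2: attacked by Rf2; c2: attacked by Qb2.
Black has no legal moves → checkmate.

yes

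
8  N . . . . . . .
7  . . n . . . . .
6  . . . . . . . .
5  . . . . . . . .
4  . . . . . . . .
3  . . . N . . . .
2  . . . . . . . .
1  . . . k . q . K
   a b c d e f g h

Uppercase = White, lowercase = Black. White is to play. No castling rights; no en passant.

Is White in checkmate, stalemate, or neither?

neither

White to move; white king on h1.
In check: yes, from the black queen on f1.
Legal moves for White: Kh2.
White is in check but has 1 legal move → neither.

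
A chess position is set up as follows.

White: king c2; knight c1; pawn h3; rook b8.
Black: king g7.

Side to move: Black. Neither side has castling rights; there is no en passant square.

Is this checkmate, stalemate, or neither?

Black to move; black king on g7.
In check: no.
Legal moves for Black: Kh7, Kf7, Kh6, Kg6, Kf6.
Black has 5 legal moves and is not in check → neither.

neither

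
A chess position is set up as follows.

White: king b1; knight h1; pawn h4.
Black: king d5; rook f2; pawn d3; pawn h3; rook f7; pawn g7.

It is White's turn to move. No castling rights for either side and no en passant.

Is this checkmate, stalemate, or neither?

White to move; white king on b1.
In check: no.
Legal moves for White: Ng3, Nxf2, Kc1, Ka1, h5.
White has 5 legal moves and is not in check → neither.

neither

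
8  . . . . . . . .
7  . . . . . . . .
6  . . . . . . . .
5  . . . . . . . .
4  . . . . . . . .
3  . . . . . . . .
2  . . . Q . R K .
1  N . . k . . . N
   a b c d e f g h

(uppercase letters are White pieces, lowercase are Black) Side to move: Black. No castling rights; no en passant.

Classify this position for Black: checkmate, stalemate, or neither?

checkmate

Black to move; black king on d1.
In check: yes, from the white queen on d2.
King squares — c1: attacked by Qd2; e1: attacked by Qd2; c2: attacked by Na1; d2: attacked by Rf2; e2: attacked by Qd2.
Legal moves for Black: none.
In check with no legal moves → checkmate.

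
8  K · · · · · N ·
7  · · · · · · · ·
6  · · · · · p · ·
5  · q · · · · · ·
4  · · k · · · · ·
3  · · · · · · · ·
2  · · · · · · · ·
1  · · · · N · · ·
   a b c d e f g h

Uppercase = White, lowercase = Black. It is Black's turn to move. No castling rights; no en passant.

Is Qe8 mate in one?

After Qe8: white king on a8; in check: yes, from the black queen on e8.
White has 2 legal replies: Kb7, Ka7.
In check but a legal move exists → not checkmate.

no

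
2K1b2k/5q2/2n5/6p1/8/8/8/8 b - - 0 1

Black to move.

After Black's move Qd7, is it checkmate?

After Qd7: white king on c8; in check: yes, from the black queen on d7.
King squares — b7: attacked by Qd7; c7: attacked by Qd7; d7: attacked by Be8; b8: attacked by Nc6; d8: attacked by Nc6.
White has no legal moves → checkmate.

yes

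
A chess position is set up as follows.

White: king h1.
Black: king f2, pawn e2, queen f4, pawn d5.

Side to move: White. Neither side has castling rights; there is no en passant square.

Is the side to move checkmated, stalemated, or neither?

White to move; white king on h1.
In check: no.
King squares — g1: attacked by Kf2; g2: attacked by Kf2; h2: attacked by Qf4.
Legal moves for White: none.
Not in check and no legal moves → stalemate.

stalemate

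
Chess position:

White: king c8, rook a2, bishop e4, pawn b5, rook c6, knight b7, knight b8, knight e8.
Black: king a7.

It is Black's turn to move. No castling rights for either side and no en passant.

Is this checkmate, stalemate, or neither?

Black to move; black king on a7.
In check: yes, from the white rook on a2.
King squares — a6: attacked by Ra2; b6: attacked by Rc6; b7: attacked by Kc8; a8: attacked by Ra2; b8: attacked by Kc8.
Legal moves for Black: none.
In check with no legal moves → checkmate.

checkmate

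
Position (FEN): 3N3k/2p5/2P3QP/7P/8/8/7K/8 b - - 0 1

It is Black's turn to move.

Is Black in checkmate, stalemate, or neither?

Black to move; black king on h8.
In check: no.
King squares — g7: attacked by Qg6; h7: attacked by Qg6; g8: attacked by Qg6.
Legal moves for Black: none.
Not in check and no legal moves → stalemate.

stalemate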